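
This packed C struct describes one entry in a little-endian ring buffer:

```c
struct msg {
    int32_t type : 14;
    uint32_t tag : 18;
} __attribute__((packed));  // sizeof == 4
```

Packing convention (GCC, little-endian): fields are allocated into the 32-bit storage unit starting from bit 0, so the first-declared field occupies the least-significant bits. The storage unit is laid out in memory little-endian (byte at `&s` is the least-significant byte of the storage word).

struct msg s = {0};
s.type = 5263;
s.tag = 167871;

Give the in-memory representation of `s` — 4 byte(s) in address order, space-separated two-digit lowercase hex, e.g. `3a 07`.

type (14b) val=5263 bits=0x148f at bit 0: 0x0000148f
tag (18b) val=167871 bits=0x28fbf at bit 14: 0xa3efd48f
word = 0xa3efd48f → little-endian bytes:
  [0]=0x8f  [1]=0xd4  [2]=0xef  [3]=0xa3

8f d4 ef a3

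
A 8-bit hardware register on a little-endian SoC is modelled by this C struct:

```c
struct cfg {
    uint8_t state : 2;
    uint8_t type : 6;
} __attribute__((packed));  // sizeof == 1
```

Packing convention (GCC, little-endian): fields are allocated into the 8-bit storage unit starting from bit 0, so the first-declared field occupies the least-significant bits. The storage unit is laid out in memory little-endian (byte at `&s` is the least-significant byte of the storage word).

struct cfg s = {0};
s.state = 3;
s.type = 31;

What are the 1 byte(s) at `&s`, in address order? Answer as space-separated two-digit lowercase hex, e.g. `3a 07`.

[0+:2] state=3 & 0x3 = 0x3; word=0x03
[2+:6] type=31 & 0x3f = 0x1f; word=0x7f
word = 0x7f → little-endian bytes:
  [0]=0x7f

7f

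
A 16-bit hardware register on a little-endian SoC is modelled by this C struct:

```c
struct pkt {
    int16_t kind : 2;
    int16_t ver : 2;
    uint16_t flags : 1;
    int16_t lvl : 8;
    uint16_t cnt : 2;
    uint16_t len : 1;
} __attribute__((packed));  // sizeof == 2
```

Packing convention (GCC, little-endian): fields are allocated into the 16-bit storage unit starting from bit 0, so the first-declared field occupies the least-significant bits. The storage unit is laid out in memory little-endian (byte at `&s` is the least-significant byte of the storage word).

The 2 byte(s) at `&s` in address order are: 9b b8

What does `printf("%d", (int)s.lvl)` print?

-60

[0]=0x9b [1]=0xb8 (little-endian) → word 0xb89b
kind:2 @ bit 0 → (0xb89b>>0)&0x3 = 0x3
ver:2 @ bit 2 → (0xb89b>>2)&0x3 = 0x2
flags:1 @ bit 4 → (0xb89b>>4)&0x1 = 0x1
lvl:8 @ bit 5 → (0xb89b>>5)&0xff = 0xc4  ←
cnt:2 @ bit 13 → (0xb89b>>13)&0x3 = 0x1
len:1 @ bit 15 → (0xb89b>>15)&0x1 = 0x1
lvl signed 8b, MSB=1: 196 - 256 = -60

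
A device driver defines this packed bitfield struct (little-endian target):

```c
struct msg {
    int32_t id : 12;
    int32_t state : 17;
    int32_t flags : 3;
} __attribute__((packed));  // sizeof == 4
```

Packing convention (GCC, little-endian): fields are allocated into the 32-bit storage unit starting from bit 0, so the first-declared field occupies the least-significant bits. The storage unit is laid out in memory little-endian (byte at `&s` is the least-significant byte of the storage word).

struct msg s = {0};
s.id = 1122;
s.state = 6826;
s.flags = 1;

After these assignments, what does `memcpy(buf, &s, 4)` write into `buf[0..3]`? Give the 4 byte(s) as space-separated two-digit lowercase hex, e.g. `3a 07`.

id (12b) val=1122 bits=0x462 at bit 0: 0x00000462
state (17b) val=6826 bits=0x1aaa at bit 12: 0x01aaa462
flags (3b) val=1 bits=0x1 at bit 29: 0x21aaa462
word = 0x21aaa462 → little-endian bytes:
  [0]=0x62  [1]=0xa4  [2]=0xaa  [3]=0x21

62 a4 aa 21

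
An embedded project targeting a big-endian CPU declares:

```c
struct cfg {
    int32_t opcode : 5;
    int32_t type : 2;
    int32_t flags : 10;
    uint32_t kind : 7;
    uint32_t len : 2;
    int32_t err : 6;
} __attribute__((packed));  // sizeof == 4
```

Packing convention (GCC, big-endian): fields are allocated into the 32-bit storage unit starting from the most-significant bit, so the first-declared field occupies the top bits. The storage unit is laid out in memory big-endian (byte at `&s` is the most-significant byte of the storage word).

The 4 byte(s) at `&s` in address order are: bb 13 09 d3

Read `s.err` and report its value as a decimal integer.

[0]=0xbb [1]=0x13 [2]=0x09 [3]=0xd3 (big-endian) → word 0xbb1309d3
opcode:5 @ bit 27 → (0xbb1309d3>>27)&0x1f = 0x17
type:2 @ bit 25 → (0xbb1309d3>>25)&0x3 = 0x1
flags:10 @ bit 15 → (0xbb1309d3>>15)&0x3ff = 0x226
kind:7 @ bit 8 → (0xbb1309d3>>8)&0x7f = 0x9
len:2 @ bit 6 → (0xbb1309d3>>6)&0x3 = 0x3
err:6 @ bit 0 → (0xbb1309d3>>0)&0x3f = 0x13  ←
err signed 6b, MSB=0: value = 19

19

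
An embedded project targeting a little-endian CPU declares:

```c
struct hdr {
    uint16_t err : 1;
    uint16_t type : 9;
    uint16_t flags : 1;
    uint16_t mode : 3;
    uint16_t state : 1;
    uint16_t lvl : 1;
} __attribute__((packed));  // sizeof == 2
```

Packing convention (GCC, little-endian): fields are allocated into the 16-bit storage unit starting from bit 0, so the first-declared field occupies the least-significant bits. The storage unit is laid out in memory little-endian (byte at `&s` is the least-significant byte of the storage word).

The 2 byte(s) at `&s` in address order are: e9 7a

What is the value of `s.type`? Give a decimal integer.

[0]=0xe9 [1]=0x7a (little-endian) → word 0x7ae9
err:1 @ bit 0 → (0x7ae9>>0)&0x1 = 0x1
type:9 @ bit 1 → (0x7ae9>>1)&0x1ff = 0x174  ←
flags:1 @ bit 10 → (0x7ae9>>10)&0x1 = 0x0
mode:3 @ bit 11 → (0x7ae9>>11)&0x7 = 0x7
state:1 @ bit 14 → (0x7ae9>>14)&0x1 = 0x1
lvl:1 @ bit 15 → (0x7ae9>>15)&0x1 = 0x0

372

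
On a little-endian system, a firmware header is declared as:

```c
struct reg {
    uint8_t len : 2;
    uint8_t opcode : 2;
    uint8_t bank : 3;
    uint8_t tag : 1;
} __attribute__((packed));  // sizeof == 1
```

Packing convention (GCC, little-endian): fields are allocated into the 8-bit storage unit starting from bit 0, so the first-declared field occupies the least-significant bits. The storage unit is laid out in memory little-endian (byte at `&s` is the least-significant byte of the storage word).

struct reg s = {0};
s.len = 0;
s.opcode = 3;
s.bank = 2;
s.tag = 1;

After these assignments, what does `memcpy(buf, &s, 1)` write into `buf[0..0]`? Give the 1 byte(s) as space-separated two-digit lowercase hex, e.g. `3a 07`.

len:2 = 0 → 0x0 << 0 → word 0x00
opcode:2 = 3 → 0x3 << 2 → word 0x0c
bank:3 = 2 → 0x2 << 4 → word 0x2c
tag:1 = 1 → 0x1 << 7 → word 0xac
word = 0xac → little-endian bytes:
  [0]=0xac

ac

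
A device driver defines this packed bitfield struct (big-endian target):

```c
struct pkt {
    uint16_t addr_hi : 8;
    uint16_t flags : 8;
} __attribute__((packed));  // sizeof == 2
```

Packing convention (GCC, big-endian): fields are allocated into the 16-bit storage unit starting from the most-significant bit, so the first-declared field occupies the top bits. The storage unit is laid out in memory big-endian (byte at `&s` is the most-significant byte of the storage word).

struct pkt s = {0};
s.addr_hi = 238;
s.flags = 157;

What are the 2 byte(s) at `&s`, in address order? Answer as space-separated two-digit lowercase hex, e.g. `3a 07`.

ee 9d

addr_hi (8b) val=238 bits=0xee at bit 8: 0xee00
flags (8b) val=157 bits=0x9d at bit 0: 0xee9d
word = 0xee9d → big-endian bytes:
  [0]=0xee  [1]=0x9d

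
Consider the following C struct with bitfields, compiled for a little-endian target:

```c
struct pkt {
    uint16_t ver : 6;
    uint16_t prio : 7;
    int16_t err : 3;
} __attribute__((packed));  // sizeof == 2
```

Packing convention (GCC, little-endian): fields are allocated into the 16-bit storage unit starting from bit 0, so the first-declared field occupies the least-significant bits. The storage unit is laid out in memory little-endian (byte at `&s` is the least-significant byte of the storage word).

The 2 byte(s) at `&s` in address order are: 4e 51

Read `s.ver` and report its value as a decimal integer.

[0]=0x4e [1]=0x51 (little-endian) → word 0x514e
ver [0+:6] = (word>>0) & 0x3f = 14  ←
prio [6+:7] = (word>>6) & 0x7f = 69
err [13+:3] = (word>>13) & 0x7 = 2

14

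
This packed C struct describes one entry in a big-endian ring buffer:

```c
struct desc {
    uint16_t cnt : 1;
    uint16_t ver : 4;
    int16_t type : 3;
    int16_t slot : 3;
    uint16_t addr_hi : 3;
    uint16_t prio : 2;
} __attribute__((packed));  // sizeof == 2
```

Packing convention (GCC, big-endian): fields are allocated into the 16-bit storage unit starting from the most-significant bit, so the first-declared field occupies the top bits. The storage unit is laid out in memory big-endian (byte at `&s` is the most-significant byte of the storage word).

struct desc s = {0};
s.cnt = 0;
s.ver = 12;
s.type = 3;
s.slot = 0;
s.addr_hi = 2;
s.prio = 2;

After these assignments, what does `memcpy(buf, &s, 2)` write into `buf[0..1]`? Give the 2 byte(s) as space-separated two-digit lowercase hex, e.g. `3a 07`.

cnt:1 = 0 → 0x0 << 15 → word 0x0000
ver:4 = 12 → 0xc << 11 → word 0x6000
type:3 = 3 → 0x3 << 8 → word 0x6300
slot:3 = 0 → 0x0 << 5 → word 0x6300
addr_hi:3 = 2 → 0x2 << 2 → word 0x6308
prio:2 = 2 → 0x2 << 0 → word 0x630a
word = 0x630a → big-endian bytes:
  [0]=0x63  [1]=0x0a

63 0a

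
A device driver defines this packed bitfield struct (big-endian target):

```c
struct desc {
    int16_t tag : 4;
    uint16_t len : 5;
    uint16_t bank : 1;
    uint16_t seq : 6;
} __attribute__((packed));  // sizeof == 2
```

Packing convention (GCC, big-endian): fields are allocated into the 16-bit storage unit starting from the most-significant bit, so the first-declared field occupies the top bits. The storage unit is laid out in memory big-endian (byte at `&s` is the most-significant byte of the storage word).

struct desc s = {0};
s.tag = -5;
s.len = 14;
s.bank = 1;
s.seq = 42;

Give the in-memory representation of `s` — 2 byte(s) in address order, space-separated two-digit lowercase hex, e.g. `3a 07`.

tag:4 = -5 → 0xb << 12 → word 0xb000
len:5 = 14 → 0xe << 7 → word 0xb700
bank:1 = 1 → 0x1 << 6 → word 0xb740
seq:6 = 42 → 0x2a << 0 → word 0xb76a
word = 0xb76a → big-endian bytes:
  [0]=0xb7  [1]=0x6a

b7 6a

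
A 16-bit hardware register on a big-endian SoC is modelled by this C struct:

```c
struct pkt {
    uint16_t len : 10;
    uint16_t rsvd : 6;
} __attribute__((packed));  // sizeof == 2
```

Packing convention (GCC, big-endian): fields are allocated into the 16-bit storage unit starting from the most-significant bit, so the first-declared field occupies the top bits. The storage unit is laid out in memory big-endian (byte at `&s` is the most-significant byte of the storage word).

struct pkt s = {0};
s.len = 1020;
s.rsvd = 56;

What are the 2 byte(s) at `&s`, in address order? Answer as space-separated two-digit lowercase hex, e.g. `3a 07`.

ff 38

len (10b) val=1020 bits=0x3fc at bit 6: 0xff00
rsvd (6b) val=56 bits=0x38 at bit 0: 0xff38
word = 0xff38 → big-endian bytes:
  [0]=0xff  [1]=0x38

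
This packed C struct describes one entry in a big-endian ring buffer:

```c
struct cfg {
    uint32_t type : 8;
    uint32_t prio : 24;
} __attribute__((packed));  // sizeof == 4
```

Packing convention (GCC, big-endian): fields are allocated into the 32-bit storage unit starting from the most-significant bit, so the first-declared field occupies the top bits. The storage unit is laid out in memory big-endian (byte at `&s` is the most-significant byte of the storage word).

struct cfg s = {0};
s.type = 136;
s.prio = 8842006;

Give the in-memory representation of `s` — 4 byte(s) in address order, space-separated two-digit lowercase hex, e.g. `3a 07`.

type:8 = 136 → 0x88 << 24 → word 0x88000000
prio:24 = 8842006 → 0x86eb16 << 0 → word 0x8886eb16
word = 0x8886eb16 → big-endian bytes:
  [0]=0x88  [1]=0x86  [2]=0xeb  [3]=0x16

88 86 eb 16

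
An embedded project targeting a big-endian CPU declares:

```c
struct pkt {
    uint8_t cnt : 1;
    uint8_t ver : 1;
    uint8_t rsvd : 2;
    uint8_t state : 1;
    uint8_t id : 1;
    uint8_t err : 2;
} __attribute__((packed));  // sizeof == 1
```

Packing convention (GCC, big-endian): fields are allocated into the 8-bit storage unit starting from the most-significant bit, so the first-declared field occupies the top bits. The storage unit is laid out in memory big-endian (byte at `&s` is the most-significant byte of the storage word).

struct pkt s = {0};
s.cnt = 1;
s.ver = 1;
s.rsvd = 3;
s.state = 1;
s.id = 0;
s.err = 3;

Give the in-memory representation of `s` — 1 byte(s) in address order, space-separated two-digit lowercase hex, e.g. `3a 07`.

cnt:1 = 1 → 0x1 << 7 → word 0x80
ver:1 = 1 → 0x1 << 6 → word 0xc0
rsvd:2 = 3 → 0x3 << 4 → word 0xf0
state:1 = 1 → 0x1 << 3 → word 0xf8
id:1 = 0 → 0x0 << 2 → word 0xf8
err:2 = 3 → 0x3 << 0 → word 0xfb
word = 0xfb → big-endian bytes:
  [0]=0xfb

fb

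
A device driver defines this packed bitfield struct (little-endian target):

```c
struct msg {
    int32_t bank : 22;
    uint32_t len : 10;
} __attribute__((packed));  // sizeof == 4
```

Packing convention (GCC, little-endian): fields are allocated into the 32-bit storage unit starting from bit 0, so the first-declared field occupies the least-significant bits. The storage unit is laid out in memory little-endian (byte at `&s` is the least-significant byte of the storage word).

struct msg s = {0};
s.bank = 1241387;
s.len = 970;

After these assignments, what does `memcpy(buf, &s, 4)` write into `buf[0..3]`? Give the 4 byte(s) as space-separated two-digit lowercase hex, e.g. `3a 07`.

[0+:22] bank=1241387 & 0x3fffff = 0x12f12b; word=0x0012f12b
[22+:10] len=970 & 0x3ff = 0x3ca; word=0xf292f12b
word = 0xf292f12b → little-endian bytes:
  [0]=0x2b  [1]=0xf1  [2]=0x92  [3]=0xf2

2b f1 92 f2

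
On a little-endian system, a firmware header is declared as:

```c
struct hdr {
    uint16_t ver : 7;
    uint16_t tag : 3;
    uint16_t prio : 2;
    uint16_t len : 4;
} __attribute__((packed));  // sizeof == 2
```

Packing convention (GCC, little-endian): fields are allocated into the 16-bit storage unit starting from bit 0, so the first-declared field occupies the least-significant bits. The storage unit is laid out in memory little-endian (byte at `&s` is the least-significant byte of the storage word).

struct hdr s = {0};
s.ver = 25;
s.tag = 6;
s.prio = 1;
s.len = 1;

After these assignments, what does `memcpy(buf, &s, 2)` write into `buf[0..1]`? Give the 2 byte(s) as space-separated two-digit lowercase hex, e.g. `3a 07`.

[0+:7] ver=25 & 0x7f = 0x19; word=0x0019
[7+:3] tag=6 & 0x7 = 0x6; word=0x0319
[10+:2] prio=1 & 0x3 = 0x1; word=0x0719
[12+:4] len=1 & 0xf = 0x1; word=0x1719
word = 0x1719 → little-endian bytes:
  [0]=0x19  [1]=0x17

19 17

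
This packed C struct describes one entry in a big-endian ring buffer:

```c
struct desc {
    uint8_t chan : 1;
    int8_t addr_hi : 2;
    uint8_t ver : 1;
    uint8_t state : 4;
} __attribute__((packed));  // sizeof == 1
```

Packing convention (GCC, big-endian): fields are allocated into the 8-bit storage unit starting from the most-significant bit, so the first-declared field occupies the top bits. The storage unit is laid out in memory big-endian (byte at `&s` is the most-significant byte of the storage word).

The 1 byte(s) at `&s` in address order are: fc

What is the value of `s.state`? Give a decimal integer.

[0]=0xfc (big-endian) → word 0xfc
chan [7+:1] = (word>>7) & 0x1 = 1
addr_hi [5+:2] = (word>>5) & 0x3 = 3
ver [4+:1] = (word>>4) & 0x1 = 1
state [0+:4] = (word>>0) & 0xf = 12  ←

12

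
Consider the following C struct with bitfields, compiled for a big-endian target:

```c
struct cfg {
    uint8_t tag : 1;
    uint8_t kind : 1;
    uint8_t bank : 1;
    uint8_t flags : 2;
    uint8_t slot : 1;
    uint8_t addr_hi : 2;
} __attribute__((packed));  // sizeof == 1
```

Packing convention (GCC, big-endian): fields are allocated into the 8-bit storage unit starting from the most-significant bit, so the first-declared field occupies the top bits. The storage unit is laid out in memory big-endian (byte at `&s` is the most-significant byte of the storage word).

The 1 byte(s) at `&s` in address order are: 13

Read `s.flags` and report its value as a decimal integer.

2

[0]=0x13 (big-endian) → word 0x13
tag:1 @ bit 7 → (0x13>>7)&0x1 = 0x0
kind:1 @ bit 6 → (0x13>>6)&0x1 = 0x0
bank:1 @ bit 5 → (0x13>>5)&0x1 = 0x0
flags:2 @ bit 3 → (0x13>>3)&0x3 = 0x2  ←
slot:1 @ bit 2 → (0x13>>2)&0x1 = 0x0
addr_hi:2 @ bit 0 → (0x13>>0)&0x3 = 0x3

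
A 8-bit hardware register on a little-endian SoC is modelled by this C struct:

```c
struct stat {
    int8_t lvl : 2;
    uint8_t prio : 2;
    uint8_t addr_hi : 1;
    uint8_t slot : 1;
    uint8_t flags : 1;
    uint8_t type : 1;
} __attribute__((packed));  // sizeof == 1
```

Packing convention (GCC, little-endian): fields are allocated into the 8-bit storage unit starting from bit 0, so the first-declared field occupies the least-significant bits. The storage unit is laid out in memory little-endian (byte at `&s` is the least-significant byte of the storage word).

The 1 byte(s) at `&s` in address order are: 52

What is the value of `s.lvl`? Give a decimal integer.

[0]=0x52 (little-endian) → word 0x52
lvl [0+:2] = (word>>0) & 0x3 = 2  ←
prio [2+:2] = (word>>2) & 0x3 = 0
addr_hi [4+:1] = (word>>4) & 0x1 = 1
slot [5+:1] = (word>>5) & 0x1 = 0
flags [6+:1] = (word>>6) & 0x1 = 1
type [7+:1] = (word>>7) & 0x1 = 0
lvl signed 2b, MSB=1: 2 - 4 = -2

-2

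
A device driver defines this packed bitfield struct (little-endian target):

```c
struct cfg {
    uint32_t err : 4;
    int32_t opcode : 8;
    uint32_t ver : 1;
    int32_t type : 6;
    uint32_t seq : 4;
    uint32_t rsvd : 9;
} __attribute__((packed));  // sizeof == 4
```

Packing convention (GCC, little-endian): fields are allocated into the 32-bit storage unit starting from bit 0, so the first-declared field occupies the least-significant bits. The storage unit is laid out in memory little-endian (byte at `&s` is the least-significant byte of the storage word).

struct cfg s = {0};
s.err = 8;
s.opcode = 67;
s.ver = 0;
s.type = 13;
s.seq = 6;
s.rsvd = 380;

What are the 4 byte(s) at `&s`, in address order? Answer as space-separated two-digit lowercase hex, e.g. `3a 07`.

38 a4 31 be

err:4 = 8 → 0x8 << 0 → word 0x00000008
opcode:8 = 67 → 0x43 << 4 → word 0x00000438
ver:1 = 0 → 0x0 << 12 → word 0x00000438
type:6 = 13 → 0xd << 13 → word 0x0001a438
seq:4 = 6 → 0x6 << 19 → word 0x0031a438
rsvd:9 = 380 → 0x17c << 23 → word 0xbe31a438
word = 0xbe31a438 → little-endian bytes:
  [0]=0x38  [1]=0xa4  [2]=0x31  [3]=0xbe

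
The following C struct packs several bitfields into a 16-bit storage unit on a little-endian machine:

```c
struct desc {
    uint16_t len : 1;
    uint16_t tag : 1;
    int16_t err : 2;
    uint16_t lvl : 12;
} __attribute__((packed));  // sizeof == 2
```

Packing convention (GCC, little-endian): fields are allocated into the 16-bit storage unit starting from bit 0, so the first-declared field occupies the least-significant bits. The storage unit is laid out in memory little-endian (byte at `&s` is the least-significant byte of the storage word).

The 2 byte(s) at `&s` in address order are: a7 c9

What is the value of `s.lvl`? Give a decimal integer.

3226

[0]=0xa7 [1]=0xc9 (little-endian) → word 0xc9a7
len:1 @ bit 0 → (0xc9a7>>0)&0x1 = 0x1
tag:1 @ bit 1 → (0xc9a7>>1)&0x1 = 0x1
err:2 @ bit 2 → (0xc9a7>>2)&0x3 = 0x1
lvl:12 @ bit 4 → (0xc9a7>>4)&0xfff = 0xc9a  ←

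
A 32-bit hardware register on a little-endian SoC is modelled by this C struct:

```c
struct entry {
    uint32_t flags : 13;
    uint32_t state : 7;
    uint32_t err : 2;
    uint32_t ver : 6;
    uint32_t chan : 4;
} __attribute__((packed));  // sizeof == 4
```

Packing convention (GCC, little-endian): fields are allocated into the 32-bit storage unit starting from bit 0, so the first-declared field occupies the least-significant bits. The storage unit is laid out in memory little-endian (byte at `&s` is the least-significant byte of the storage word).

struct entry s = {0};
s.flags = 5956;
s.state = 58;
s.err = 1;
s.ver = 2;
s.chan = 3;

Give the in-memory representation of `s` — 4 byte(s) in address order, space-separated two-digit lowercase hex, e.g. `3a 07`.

[0+:13] flags=5956 & 0x1fff = 0x1744; word=0x00001744
[13+:7] state=58 & 0x7f = 0x3a; word=0x00075744
[20+:2] err=1 & 0x3 = 0x1; word=0x00175744
[22+:6] ver=2 & 0x3f = 0x2; word=0x00975744
[28+:4] chan=3 & 0xf = 0x3; word=0x30975744
word = 0x30975744 → little-endian bytes:
  [0]=0x44  [1]=0x57  [2]=0x97  [3]=0x30

44 57 97 30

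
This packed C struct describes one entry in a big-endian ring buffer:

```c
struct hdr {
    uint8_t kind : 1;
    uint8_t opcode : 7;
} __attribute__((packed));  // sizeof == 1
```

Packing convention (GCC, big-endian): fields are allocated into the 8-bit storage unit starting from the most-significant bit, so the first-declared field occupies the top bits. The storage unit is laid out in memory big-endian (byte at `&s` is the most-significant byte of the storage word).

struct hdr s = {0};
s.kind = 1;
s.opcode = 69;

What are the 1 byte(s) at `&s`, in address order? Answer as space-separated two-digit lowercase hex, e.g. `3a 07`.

[7+:1] kind=1 & 0x1 = 0x1; word=0x80
[0+:7] opcode=69 & 0x7f = 0x45; word=0xc5
word = 0xc5 → big-endian bytes:
  [0]=0xc5

c5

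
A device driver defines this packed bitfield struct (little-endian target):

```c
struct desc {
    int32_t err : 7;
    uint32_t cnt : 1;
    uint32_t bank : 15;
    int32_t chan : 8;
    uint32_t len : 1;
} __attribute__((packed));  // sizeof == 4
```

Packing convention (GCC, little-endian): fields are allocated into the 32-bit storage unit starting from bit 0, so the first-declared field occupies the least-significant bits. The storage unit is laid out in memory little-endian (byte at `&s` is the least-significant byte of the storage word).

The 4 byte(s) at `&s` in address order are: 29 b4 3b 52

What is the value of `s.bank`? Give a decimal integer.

[0]=0x29 [1]=0xb4 [2]=0x3b [3]=0x52 (little-endian) → word 0x523bb429
err:7 @ bit 0 → (0x523bb429>>0)&0x7f = 0x29
cnt:1 @ bit 7 → (0x523bb429>>7)&0x1 = 0x0
bank:15 @ bit 8 → (0x523bb429>>8)&0x7fff = 0x3bb4  ←
chan:8 @ bit 23 → (0x523bb429>>23)&0xff = 0xa4
len:1 @ bit 31 → (0x523bb429>>31)&0x1 = 0x0

15284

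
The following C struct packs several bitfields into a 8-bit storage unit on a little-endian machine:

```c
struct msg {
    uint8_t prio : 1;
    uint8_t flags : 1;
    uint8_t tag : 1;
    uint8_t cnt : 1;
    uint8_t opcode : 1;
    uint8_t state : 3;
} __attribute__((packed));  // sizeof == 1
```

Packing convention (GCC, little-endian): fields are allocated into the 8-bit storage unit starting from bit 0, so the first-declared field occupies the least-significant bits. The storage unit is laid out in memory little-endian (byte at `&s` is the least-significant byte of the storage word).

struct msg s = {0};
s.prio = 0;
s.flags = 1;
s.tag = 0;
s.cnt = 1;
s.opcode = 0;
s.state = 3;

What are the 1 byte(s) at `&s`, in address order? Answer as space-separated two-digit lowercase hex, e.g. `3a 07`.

prio (1b) val=0 bits=0x0 at bit 0: 0x00
flags (1b) val=1 bits=0x1 at bit 1: 0x02
tag (1b) val=0 bits=0x0 at bit 2: 0x02
cnt (1b) val=1 bits=0x1 at bit 3: 0x0a
opcode (1b) val=0 bits=0x0 at bit 4: 0x0a
state (3b) val=3 bits=0x3 at bit 5: 0x6a
word = 0x6a → little-endian bytes:
  [0]=0x6a

6a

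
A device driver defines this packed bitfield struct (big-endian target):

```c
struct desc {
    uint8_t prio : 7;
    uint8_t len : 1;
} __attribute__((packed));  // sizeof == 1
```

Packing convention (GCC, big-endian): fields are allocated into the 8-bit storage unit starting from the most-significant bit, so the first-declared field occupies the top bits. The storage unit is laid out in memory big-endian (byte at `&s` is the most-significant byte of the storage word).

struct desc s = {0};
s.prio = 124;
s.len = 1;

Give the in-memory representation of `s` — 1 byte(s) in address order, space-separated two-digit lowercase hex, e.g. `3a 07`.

f9

[1+:7] prio=124 & 0x7f = 0x7c; word=0xf8
[0+:1] len=1 & 0x1 = 0x1; word=0xf9
word = 0xf9 → big-endian bytes:
  [0]=0xf9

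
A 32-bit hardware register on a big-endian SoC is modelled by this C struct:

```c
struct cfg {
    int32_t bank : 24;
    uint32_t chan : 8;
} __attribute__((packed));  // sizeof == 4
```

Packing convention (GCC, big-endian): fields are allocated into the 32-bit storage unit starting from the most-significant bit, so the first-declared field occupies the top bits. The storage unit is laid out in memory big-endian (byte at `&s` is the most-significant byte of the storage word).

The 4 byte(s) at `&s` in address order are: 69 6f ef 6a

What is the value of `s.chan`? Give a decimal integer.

106

[0]=0x69 [1]=0x6f [2]=0xef [3]=0x6a (big-endian) → word 0x696fef6a
bank:24 @ bit 8 → (0x696fef6a>>8)&0xffffff = 0x696fef
chan:8 @ bit 0 → (0x696fef6a>>0)&0xff = 0x6a  ←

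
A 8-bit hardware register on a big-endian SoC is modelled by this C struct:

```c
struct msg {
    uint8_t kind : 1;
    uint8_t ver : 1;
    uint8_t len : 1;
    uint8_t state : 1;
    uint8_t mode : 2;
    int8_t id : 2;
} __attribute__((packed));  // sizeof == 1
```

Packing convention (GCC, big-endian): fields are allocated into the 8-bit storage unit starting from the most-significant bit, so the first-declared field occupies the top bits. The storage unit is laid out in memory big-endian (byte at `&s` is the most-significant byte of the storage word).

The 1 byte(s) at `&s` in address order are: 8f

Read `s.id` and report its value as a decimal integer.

[0]=0x8f (big-endian) → word 0x8f
kind [7+:1] = (word>>7) & 0x1 = 1
ver [6+:1] = (word>>6) & 0x1 = 0
len [5+:1] = (word>>5) & 0x1 = 0
state [4+:1] = (word>>4) & 0x1 = 0
mode [2+:2] = (word>>2) & 0x3 = 3
id [0+:2] = (word>>0) & 0x3 = 3  ←
id signed 2b, MSB=1: 3 - 4 = -1

-1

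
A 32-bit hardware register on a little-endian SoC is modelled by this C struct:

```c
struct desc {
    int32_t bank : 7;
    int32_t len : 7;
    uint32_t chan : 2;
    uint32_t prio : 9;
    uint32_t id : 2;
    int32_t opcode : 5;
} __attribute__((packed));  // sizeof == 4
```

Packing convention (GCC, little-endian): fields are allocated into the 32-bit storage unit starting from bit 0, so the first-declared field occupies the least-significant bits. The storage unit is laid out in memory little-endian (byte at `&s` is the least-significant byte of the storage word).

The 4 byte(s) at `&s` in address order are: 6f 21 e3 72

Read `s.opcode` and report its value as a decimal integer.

[0]=0x6f [1]=0x21 [2]=0xe3 [3]=0x72 (little-endian) → word 0x72e3216f
bank [0+:7] = (word>>0) & 0x7f = 111
len [7+:7] = (word>>7) & 0x7f = 66
chan [14+:2] = (word>>14) & 0x3 = 0
prio [16+:9] = (word>>16) & 0x1ff = 227
id [25+:2] = (word>>25) & 0x3 = 1
opcode [27+:5] = (word>>27) & 0x1f = 14  ←
opcode signed 5b, MSB=0: value = 14

14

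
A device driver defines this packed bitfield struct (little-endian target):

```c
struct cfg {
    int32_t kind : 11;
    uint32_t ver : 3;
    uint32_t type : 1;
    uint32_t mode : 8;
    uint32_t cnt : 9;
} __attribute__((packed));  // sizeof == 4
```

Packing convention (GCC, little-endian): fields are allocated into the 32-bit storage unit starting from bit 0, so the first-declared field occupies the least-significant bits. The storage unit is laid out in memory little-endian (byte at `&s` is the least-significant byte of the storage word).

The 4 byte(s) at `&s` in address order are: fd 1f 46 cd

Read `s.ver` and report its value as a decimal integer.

[0]=0xfd [1]=0x1f [2]=0x46 [3]=0xcd (little-endian) → word 0xcd461ffd
kind:11 @ bit 0 → (0xcd461ffd>>0)&0x7ff = 0x7fd
ver:3 @ bit 11 → (0xcd461ffd>>11)&0x7 = 0x3  ←
type:1 @ bit 14 → (0xcd461ffd>>14)&0x1 = 0x0
mode:8 @ bit 15 → (0xcd461ffd>>15)&0xff = 0x8c
cnt:9 @ bit 23 → (0xcd461ffd>>23)&0x1ff = 0x19a

3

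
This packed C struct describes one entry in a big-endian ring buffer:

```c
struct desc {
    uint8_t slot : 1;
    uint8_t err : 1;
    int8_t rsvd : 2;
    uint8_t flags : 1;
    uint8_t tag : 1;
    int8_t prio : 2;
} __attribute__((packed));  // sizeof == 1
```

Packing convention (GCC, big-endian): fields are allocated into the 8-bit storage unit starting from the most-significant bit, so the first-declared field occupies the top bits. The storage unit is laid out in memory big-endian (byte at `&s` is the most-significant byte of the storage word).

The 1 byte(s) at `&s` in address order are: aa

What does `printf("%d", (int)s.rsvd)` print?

[0]=0xaa (big-endian) → word 0xaa
slot:1 @ bit 7 → (0xaa>>7)&0x1 = 0x1
err:1 @ bit 6 → (0xaa>>6)&0x1 = 0x0
rsvd:2 @ bit 4 → (0xaa>>4)&0x3 = 0x2  ←
flags:1 @ bit 3 → (0xaa>>3)&0x1 = 0x1
tag:1 @ bit 2 → (0xaa>>2)&0x1 = 0x0
prio:2 @ bit 0 → (0xaa>>0)&0x3 = 0x2
rsvd signed 2b, MSB=1: 2 - 4 = -2

-2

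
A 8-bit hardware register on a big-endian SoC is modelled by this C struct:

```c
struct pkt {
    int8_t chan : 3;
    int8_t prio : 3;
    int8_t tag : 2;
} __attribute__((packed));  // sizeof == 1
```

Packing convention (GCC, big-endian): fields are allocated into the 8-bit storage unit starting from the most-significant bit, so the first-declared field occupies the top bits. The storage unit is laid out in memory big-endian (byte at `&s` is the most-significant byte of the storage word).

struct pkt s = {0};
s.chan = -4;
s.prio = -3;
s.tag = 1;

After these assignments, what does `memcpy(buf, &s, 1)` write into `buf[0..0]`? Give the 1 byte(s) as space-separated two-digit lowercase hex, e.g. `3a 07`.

chan:3 = -4 → 0x4 << 5 → word 0x80
prio:3 = -3 → 0x5 << 2 → word 0x94
tag:2 = 1 → 0x1 << 0 → word 0x95
word = 0x95 → big-endian bytes:
  [0]=0x95

95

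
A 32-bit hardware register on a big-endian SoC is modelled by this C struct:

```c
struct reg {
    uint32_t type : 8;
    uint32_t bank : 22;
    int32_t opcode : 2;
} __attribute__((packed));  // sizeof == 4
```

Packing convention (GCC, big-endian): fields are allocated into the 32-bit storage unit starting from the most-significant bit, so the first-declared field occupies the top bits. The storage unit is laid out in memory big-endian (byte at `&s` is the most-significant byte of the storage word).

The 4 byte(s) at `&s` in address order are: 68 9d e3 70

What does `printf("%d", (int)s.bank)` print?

[0]=0x68 [1]=0x9d [2]=0xe3 [3]=0x70 (big-endian) → word 0x689de370
type:8 @ bit 24 → (0x689de370>>24)&0xff = 0x68
bank:22 @ bit 2 → (0x689de370>>2)&0x3fffff = 0x2778dc  ←
opcode:2 @ bit 0 → (0x689de370>>0)&0x3 = 0x0

2586844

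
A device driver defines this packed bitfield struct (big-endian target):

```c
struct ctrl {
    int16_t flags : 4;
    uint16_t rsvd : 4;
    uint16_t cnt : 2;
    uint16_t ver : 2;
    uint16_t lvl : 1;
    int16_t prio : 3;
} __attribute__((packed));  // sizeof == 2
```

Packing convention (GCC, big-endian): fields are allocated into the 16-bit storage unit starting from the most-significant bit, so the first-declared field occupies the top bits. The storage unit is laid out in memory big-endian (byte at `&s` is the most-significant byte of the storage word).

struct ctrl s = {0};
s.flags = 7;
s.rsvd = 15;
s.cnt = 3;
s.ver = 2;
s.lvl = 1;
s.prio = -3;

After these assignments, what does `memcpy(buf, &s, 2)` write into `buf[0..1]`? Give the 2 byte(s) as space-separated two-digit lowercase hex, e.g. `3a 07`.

7f ed

flags (4b) val=7 bits=0x7 at bit 12: 0x7000
rsvd (4b) val=15 bits=0xf at bit 8: 0x7f00
cnt (2b) val=3 bits=0x3 at bit 6: 0x7fc0
ver (2b) val=2 bits=0x2 at bit 4: 0x7fe0
lvl (1b) val=1 bits=0x1 at bit 3: 0x7fe8
prio (3b) val=-3 bits=0x5 at bit 0: 0x7fed
word = 0x7fed → big-endian bytes:
  [0]=0x7f  [1]=0xed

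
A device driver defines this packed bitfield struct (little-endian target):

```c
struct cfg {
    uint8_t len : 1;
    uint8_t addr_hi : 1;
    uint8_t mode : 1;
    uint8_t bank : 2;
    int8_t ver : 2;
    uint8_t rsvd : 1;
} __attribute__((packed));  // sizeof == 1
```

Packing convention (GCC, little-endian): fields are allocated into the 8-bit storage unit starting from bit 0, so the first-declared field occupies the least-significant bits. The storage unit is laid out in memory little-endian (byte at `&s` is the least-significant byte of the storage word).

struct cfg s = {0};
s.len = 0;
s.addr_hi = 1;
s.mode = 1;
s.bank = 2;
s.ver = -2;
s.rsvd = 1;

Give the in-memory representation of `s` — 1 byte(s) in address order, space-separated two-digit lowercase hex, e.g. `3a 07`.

len:1 = 0 → 0x0 << 0 → word 0x00
addr_hi:1 = 1 → 0x1 << 1 → word 0x02
mode:1 = 1 → 0x1 << 2 → word 0x06
bank:2 = 2 → 0x2 << 3 → word 0x16
ver:2 = -2 → 0x2 << 5 → word 0x56
rsvd:1 = 1 → 0x1 << 7 → word 0xd6
word = 0xd6 → little-endian bytes:
  [0]=0xd6

d6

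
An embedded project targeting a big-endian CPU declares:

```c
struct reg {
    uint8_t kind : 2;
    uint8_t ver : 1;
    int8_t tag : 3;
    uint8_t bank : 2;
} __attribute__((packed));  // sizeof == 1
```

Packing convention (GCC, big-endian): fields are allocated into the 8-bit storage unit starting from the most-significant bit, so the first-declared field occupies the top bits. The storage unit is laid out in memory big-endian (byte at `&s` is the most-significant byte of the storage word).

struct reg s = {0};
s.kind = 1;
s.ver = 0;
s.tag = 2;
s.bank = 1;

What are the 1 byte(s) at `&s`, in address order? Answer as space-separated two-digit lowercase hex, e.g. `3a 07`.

kind (2b) val=1 bits=0x1 at bit 6: 0x40
ver (1b) val=0 bits=0x0 at bit 5: 0x40
tag (3b) val=2 bits=0x2 at bit 2: 0x48
bank (2b) val=1 bits=0x1 at bit 0: 0x49
word = 0x49 → big-endian bytes:
  [0]=0x49

49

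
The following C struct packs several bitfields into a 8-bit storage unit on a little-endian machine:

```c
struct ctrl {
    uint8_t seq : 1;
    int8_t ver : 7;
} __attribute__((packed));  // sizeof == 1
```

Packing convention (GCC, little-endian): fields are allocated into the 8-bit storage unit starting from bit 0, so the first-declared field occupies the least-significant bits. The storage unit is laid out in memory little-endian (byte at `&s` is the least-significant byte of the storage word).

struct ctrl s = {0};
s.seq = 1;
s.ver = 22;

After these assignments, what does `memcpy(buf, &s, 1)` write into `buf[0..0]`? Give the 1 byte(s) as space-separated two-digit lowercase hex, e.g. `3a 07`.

2d

seq (1b) val=1 bits=0x1 at bit 0: 0x01
ver (7b) val=22 bits=0x16 at bit 1: 0x2d
word = 0x2d → little-endian bytes:
  [0]=0x2d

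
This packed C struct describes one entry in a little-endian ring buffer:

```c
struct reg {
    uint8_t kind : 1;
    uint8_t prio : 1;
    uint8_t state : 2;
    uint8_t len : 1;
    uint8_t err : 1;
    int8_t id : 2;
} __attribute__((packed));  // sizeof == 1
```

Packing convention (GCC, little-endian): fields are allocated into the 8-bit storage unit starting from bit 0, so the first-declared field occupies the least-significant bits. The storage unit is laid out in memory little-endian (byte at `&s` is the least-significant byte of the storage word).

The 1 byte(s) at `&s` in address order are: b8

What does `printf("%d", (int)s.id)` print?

[0]=0xb8 (little-endian) → word 0xb8
kind [0+:1] = (word>>0) & 0x1 = 0
prio [1+:1] = (word>>1) & 0x1 = 0
state [2+:2] = (word>>2) & 0x3 = 2
len [4+:1] = (word>>4) & 0x1 = 1
err [5+:1] = (word>>5) & 0x1 = 1
id [6+:2] = (word>>6) & 0x3 = 2  ←
id signed 2b, MSB=1: 2 - 4 = -2

-2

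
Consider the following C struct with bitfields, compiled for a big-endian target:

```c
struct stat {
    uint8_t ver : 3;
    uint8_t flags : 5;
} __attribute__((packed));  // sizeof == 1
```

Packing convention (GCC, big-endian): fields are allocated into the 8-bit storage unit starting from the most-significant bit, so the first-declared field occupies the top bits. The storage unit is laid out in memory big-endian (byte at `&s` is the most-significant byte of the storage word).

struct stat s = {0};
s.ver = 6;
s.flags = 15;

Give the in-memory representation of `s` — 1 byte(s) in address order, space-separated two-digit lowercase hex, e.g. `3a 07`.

cf

[5+:3] ver=6 & 0x7 = 0x6; word=0xc0
[0+:5] flags=15 & 0x1f = 0xf; word=0xcf
word = 0xcf → big-endian bytes:
  [0]=0xcf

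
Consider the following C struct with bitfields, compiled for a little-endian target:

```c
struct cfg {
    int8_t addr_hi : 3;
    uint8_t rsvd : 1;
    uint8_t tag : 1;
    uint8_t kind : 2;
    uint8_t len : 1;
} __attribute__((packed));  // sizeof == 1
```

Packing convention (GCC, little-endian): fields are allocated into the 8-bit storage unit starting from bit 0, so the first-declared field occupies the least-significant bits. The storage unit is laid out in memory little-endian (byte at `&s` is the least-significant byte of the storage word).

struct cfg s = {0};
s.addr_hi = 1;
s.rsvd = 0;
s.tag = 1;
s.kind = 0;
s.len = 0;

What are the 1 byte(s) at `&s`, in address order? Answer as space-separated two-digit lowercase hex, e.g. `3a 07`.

11

addr_hi:3 = 1 → 0x1 << 0 → word 0x01
rsvd:1 = 0 → 0x0 << 3 → word 0x01
tag:1 = 1 → 0x1 << 4 → word 0x11
kind:2 = 0 → 0x0 << 5 → word 0x11
len:1 = 0 → 0x0 << 7 → word 0x11
word = 0x11 → little-endian bytes:
  [0]=0x11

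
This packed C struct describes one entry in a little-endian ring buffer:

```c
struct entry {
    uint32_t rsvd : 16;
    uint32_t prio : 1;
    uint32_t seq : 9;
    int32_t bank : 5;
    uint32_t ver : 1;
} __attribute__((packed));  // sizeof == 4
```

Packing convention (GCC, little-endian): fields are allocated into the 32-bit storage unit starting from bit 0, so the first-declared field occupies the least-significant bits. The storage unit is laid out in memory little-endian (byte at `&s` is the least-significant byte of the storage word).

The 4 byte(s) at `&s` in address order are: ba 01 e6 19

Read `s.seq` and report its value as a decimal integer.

[0]=0xba [1]=0x01 [2]=0xe6 [3]=0x19 (little-endian) → word 0x19e601ba
rsvd:16 @ bit 0 → (0x19e601ba>>0)&0xffff = 0x1ba
prio:1 @ bit 16 → (0x19e601ba>>16)&0x1 = 0x0
seq:9 @ bit 17 → (0x19e601ba>>17)&0x1ff = 0xf3  ←
bank:5 @ bit 26 → (0x19e601ba>>26)&0x1f = 0x6
ver:1 @ bit 31 → (0x19e601ba>>31)&0x1 = 0x0

243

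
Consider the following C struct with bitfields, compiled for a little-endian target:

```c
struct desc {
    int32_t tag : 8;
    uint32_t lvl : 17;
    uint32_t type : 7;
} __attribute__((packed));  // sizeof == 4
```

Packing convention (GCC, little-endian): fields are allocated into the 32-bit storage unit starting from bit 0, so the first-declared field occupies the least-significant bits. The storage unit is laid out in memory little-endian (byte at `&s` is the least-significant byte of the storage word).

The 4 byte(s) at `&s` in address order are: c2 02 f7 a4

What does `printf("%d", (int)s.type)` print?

82

[0]=0xc2 [1]=0x02 [2]=0xf7 [3]=0xa4 (little-endian) → word 0xa4f702c2
tag [0+:8] = (word>>0) & 0xff = 194
lvl [8+:17] = (word>>8) & 0x1ffff = 63234
type [25+:7] = (word>>25) & 0x7f = 82  ←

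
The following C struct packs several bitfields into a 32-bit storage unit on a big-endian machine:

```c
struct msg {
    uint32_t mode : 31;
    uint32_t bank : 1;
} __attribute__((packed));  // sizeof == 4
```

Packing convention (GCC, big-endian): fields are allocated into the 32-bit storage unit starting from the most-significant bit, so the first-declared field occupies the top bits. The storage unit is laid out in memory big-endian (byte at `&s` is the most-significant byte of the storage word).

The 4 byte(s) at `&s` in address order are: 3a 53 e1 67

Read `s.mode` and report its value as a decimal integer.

489287859

[0]=0x3a [1]=0x53 [2]=0xe1 [3]=0x67 (big-endian) → word 0x3a53e167
mode [1+:31] = (word>>1) & 0x7fffffff = 489287859  ←
bank [0+:1] = (word>>0) & 0x1 = 1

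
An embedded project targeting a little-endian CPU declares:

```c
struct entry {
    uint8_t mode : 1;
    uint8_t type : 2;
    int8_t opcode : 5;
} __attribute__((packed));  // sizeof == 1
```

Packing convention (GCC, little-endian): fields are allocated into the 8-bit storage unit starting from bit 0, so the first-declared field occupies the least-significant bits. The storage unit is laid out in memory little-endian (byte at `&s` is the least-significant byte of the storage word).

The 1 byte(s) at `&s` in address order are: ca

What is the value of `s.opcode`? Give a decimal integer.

[0]=0xca (little-endian) → word 0xca
mode:1 @ bit 0 → (0xca>>0)&0x1 = 0x0
type:2 @ bit 1 → (0xca>>1)&0x3 = 0x1
opcode:5 @ bit 3 → (0xca>>3)&0x1f = 0x19  ←
opcode signed 5b, MSB=1: 25 - 32 = -7

-7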